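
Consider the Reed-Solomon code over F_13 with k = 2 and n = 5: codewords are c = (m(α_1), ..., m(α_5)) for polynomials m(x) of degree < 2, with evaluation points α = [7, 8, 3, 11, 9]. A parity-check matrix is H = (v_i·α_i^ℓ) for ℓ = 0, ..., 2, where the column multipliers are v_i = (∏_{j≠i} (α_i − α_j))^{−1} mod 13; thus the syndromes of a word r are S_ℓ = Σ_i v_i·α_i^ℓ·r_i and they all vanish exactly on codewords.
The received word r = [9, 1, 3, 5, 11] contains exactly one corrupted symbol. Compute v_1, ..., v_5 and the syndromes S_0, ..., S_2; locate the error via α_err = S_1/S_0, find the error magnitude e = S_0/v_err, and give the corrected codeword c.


S = (10, 5, 9), error at position 1, error magnitude e = 5, c = [4, 1, 3, 5, 11].

Step 1: column multipliers v_i = (∏_{j≠i}(α_i − α_j))^{−1} mod 13.
  i = 1 (α = 7): (7−8)(7−3)(7−11)(7−9) = (−1)·4·(−4)·(−2) = −32 ≡ 7, so v_1 = 7^{−1} = 2 (mod 13).
  i = 2 (α = 8): (8−7)(8−3)(8−11)(8−9) = 1·5·(−3)·(−1) = 15 ≡ 2, so v_2 = 2^{−1} = 7 (mod 13).
  i = 3 (α = 3): (3−7)(3−8)(3−11)(3−9) = (−4)·(−5)·(−8)·(−6) = 960 ≡ 11, so v_3 = 11^{−1} = 6 (mod 13).
  i = 4 (α = 11): (11−7)(11−8)(11−3)(11−9) = 4·3·8·2 = 192 ≡ 10, so v_4 = 10^{−1} = 4 (mod 13).
  i = 5 (α = 9): (9−7)(9−8)(9−3)(9−11) = 2·1·6·(−2) = −24 ≡ 2, so v_5 = 2^{−1} = 7 (mod 13).
  v = [2, 7, 6, 4, 7].
Step 2: syndromes of r = [9, 1, 3, 5, 11] (all sums mod 13).
  S_0 = Σ v_i r_i = 2·9 + 7·1 + 6·3 + 4·5 + 7·11 = 140 ≡ 10.
  S_1 = Σ v_i α_i r_i = 2·7·9 + 7·8·1 + 6·3·3 + 4·11·5 + 7·9·11 = 1149 ≡ 5.
  α_i^2 mod 13 = [10, 12, 9, 4, 3].
  S_2 = Σ v_i α_i^2 r_i = 2·10·9 + 7·12·1 + 6·9·3 + 4·4·5 + 7·3·11 = 737 ≡ 9.
  S = (10, 5, 9) ≠ 0, so r is not a codeword (an error is present).
Step 3: locate the error. For a single error e at position i, S_ℓ = v_i·e·α_i^ℓ, so α_err = S_1/S_0.
  S_0^{−1} = 10^{−1} = 4 (mod 13), so α_err = 5·4 = 20 ≡ 7 = α_1. Error position i = 1.
  Consistency check: S_2/S_1 = 9·8 = 72 ≡ 7 = α_err ✓ (single-error assumption holds).
Step 4: error magnitude e = S_0/v_1 = S_0·∏_{j≠1}(α_1 − α_j) = 10·7 = 70 ≡ 5 (mod 13).
Step 5: correct position 1: c_1 = r_1 − e = 9 − 5 ≡ 4 (mod 13). Hence c = [4, 1, 3, 5, 11].
  Check: interpolating c through the α_i gives m(x) = 12 + 10·x (degree < 2) with m(α_i) = c_i for every i, so c is indeed a codeword.


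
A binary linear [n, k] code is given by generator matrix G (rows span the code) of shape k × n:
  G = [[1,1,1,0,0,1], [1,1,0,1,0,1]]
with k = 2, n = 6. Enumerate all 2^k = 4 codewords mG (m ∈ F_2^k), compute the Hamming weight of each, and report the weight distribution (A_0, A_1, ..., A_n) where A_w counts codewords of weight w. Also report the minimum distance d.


Weight distribution: A_0 = 1, A_2 = 1, A_4 = 2. Minimum distance d = 2.

Enumerate all 2^2 = 4 messages m ∈ F_2^2.
For each, compute codeword c = mG in F_2^6, then tally its weight.
  m = 00 → c = 000000, weight = 0.
  m = 10 → c = 111001, weight = 4.
  m = 01 → c = 110101, weight = 4.
  m = 11 → c = 001100, weight = 2.
Tally weights:
  weight 0: 1 codewords.
  weight 2: 1 codewords.
  weight 4: 2 codewords.
Minimum distance d = smallest w > 0 with A_w > 0 = 2.
Sanity: Σ A_w = 4 = 2^2 = 4 ✓.


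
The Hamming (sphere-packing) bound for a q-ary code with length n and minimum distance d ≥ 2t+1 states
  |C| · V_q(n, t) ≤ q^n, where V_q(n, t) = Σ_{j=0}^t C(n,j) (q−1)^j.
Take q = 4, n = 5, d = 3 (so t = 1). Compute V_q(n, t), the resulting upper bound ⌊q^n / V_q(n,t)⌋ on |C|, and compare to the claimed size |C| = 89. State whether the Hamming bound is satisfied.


V_q(n, t) = 16, q^n = 1024, Hamming bound = 64, |C| = 89 > bound (violated).

Step 1: Compute V_q(n, t) = Σ_{j=0}^1 C(n, j) (q−1)^j.
  j = 0: C(5,0)·(3)^0 = 1·1 = 1.
  j = 1: C(5,1)·(3)^1 = 5·3 = 15.
  V_q(n, t) = 1 + 15 = 16.
Step 2: q^n = 4^5 = 1024.
Step 3: Hamming bound ⌊q^n / V_q(n,t)⌋ = ⌊1024/16⌋ = 64.
Step 4: Compare |C| = 89 to 64: violated.
The claimed |C| lies above the Hamming bound, so no 4-ary code of length 5 with d ≥ 3 can have 89 codewords.


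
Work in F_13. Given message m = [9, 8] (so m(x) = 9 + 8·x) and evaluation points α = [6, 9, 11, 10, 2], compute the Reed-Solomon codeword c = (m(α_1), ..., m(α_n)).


c = [5, 3, 6, 11, 12]

Message polynomial: m(x) = 9 + 8·x (mod 13).
For each evaluation point α_i, compute m(α_i) mod 13:
  α_1 = 6: Horner steps 8 → 5, so m(6) = 5.
  α_2 = 9: Horner steps 8 → 3, so m(9) = 3.
  α_3 = 11: Horner steps 8 → 6, so m(11) = 6.
  α_4 = 10: Horner steps 8 → 11, so m(10) = 11.
  α_5 = 2: Horner steps 8 → 12, so m(2) = 12.
Codeword c = [5, 3, 6, 11, 12] ∈ F_13^5.


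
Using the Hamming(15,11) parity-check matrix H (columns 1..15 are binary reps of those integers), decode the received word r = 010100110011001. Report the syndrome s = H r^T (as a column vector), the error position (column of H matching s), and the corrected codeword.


s = (0, 0, 0, 1)^T, error position = 1, corrected codeword c = 110100110011001

Compute s = H r^T mod 2 one row at a time:
  s_1 = 1 + 0 + 0 + 1 + 1 + 0 + 0 + 1 = 4 ≡ 0 (mod 2).
  s_2 = 1 + 0 + 0 + 1 + 1 + 0 + 0 + 1 = 4 ≡ 0 (mod 2).
  s_3 = 1 + 0 + 0 + 1 + 0 + 1 + 0 + 1 = 4 ≡ 0 (mod 2).
  s_4 = 0 + 0 + 0 + 1 + 0 + 1 + 0 + 1 = 3 ≡ 1 (mod 2).
s = (0, 0, 0, 1)^T — this equals column 1 of H (binary 0001), so error is at position 1.
Correct: flip bit 1 of r = 010100110011001 to get c = 110100110011001.


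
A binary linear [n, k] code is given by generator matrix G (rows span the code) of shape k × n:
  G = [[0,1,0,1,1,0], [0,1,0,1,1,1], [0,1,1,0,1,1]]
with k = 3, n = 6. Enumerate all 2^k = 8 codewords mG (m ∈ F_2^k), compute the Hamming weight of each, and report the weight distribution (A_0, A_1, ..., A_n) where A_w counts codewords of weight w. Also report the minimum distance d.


Weight distribution: A_0 = 1, A_1 = 1, A_2 = 1, A_3 = 3, A_4 = 2. Minimum distance d = 1.

Enumerate all 2^3 = 8 messages m ∈ F_2^3.
For each, compute codeword c = mG in F_2^6, then tally its weight.
  m = 000 → c = 000000, weight = 0.
  m = 100 → c = 010110, weight = 3.
  m = 010 → c = 010111, weight = 4.
  m = 110 → c = 000001, weight = 1.
  m = 001 → c = 011011, weight = 4.
  m = 101 → c = 001101, weight = 3.
  m = 011 → c = 001100, weight = 2.
  m = 111 → c = 011010, weight = 3.
Tally weights:
  weight 0: 1 codewords.
  weight 1: 1 codewords.
  weight 2: 1 codewords.
  weight 3: 3 codewords.
  weight 4: 2 codewords.
Minimum distance d = smallest w > 0 with A_w > 0 = 1.
Sanity: Σ A_w = 8 = 2^3 = 8 ✓.


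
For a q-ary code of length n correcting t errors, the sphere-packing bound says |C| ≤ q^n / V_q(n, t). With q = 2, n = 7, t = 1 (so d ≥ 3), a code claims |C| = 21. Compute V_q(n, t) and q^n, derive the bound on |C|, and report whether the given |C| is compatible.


V_q(n, t) = 8, q^n = 128, Hamming bound = 16, |C| = 21 > bound (violated).

Step 1: Compute V_q(n, t) = Σ_{j=0}^1 C(n, j) (q−1)^j.
  j = 0: C(7,0)·(1)^0 = 1·1 = 1.
  j = 1: C(7,1)·(1)^1 = 7·1 = 7.
  V_q(n, t) = 1 + 7 = 8.
Step 2: q^n = 2^7 = 128.
Step 3: Hamming bound ⌊q^n / V_q(n,t)⌋ = ⌊128/8⌋ = 16.
Step 4: Compare |C| = 21 to 16: violated.
The claimed |C| lies above the Hamming bound, so no 2-ary code of length 7 with d ≥ 3 can have 21 codewords.


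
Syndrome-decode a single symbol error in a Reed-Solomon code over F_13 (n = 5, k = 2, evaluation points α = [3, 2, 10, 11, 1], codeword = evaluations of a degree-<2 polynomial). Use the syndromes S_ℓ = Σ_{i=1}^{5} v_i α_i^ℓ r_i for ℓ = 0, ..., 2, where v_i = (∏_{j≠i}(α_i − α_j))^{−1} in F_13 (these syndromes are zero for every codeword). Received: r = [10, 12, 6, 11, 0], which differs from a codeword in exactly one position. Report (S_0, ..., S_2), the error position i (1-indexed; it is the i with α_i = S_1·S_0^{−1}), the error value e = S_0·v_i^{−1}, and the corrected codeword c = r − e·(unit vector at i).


S = (12, 11, 9), error at position 2, error magnitude e = 7, c = [10, 5, 6, 11, 0].

Step 1: column multipliers v_i = (∏_{j≠i}(α_i − α_j))^{−1} mod 13.
  i = 1 (α = 3): (3−2)(3−10)(3−11)(3−1) = 1·(−7)·(−8)·2 = 112 ≡ 8, so v_1 = 8^{−1} = 5 (mod 13).
  i = 2 (α = 2): (2−3)(2−10)(2−11)(2−1) = (−1)·(−8)·(−9)·1 = −72 ≡ 6, so v_2 = 6^{−1} = 11 (mod 13).
  i = 3 (α = 10): (10−3)(10−2)(10−11)(10−1) = 7·8·(−1)·9 = −504 ≡ 3, so v_3 = 3^{−1} = 9 (mod 13).
  i = 4 (α = 11): (11−3)(11−2)(11−10)(11−1) = 8·9·1·10 = 720 ≡ 5, so v_4 = 5^{−1} = 8 (mod 13).
  i = 5 (α = 1): (1−3)(1−2)(1−10)(1−11) = (−2)·(−1)·(−9)·(−10) = 180 ≡ 11, so v_5 = 11^{−1} = 6 (mod 13).
  v = [5, 11, 9, 8, 6].
Step 2: syndromes of r = [10, 12, 6, 11, 0] (all sums mod 13).
  S_0 = Σ v_i r_i = 5·10 + 11·12 + 9·6 + 8·11 + 6·0 = 324 ≡ 12.
  S_1 = Σ v_i α_i r_i = 5·3·10 + 11·2·12 + 9·10·6 + 8·11·11 + 6·1·0 = 1922 ≡ 11.
  α_i^2 mod 13 = [9, 4, 9, 4, 1].
  S_2 = Σ v_i α_i^2 r_i = 5·9·10 + 11·4·12 + 9·9·6 + 8·4·11 + 6·1·0 = 1816 ≡ 9.
  S = (12, 11, 9) ≠ 0, so r is not a codeword (an error is present).
Step 3: locate the error. For a single error e at position i, S_ℓ = v_i·e·α_i^ℓ, so α_err = S_1/S_0.
  S_0^{−1} = 12^{−1} = 12 (mod 13), so α_err = 11·12 = 132 ≡ 2 = α_2. Error position i = 2.
  Consistency check: S_2/S_1 = 9·6 = 54 ≡ 2 = α_err ✓ (single-error assumption holds).
Step 4: error magnitude e = S_0/v_2 = S_0·∏_{j≠2}(α_2 − α_j) = 12·6 = 72 ≡ 7 (mod 13).
Step 5: correct position 2: c_2 = r_2 − e = 12 − 7 ≡ 5 (mod 13). Hence c = [10, 5, 6, 11, 0].
  Check: interpolating c through the α_i gives m(x) = 8 + 5·x (degree < 2) with m(α_i) = c_i for every i, so c is indeed a codeword.


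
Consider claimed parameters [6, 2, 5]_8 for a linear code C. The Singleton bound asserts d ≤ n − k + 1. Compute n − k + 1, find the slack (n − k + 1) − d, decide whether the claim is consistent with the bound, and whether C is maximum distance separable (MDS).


Singleton RHS = n − k + 1 = 5, slack = 0, bound satisfied, MDS.

Singleton bound: d ≤ n − k + 1.
Here n = 6, k = 2, so n − k + 1 = 5.
Given d = 5, check d ≤ 5: YES.
Slack = (n − k + 1) − d = 0.
The code is MDS (slack = 0).
Description: the claimed parameters are [6, 2, 5]_8; such a code would be MDS (meets Singleton bound).


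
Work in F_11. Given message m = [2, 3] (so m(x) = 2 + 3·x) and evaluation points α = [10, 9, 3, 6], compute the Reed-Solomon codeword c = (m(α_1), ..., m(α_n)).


c = [10, 7, 0, 9]

Message polynomial: m(x) = 2 + 3·x (mod 11).
For each evaluation point α_i, compute m(α_i) mod 11:
  α_1 = 10: Horner steps 3 → 10, so m(10) = 10.
  α_2 = 9: Horner steps 3 → 7, so m(9) = 7.
  α_3 = 3: Horner steps 3 → 0, so m(3) = 0.
  α_4 = 6: Horner steps 3 → 9, so m(6) = 9.
Codeword c = [10, 7, 0, 9] ∈ F_11^4.


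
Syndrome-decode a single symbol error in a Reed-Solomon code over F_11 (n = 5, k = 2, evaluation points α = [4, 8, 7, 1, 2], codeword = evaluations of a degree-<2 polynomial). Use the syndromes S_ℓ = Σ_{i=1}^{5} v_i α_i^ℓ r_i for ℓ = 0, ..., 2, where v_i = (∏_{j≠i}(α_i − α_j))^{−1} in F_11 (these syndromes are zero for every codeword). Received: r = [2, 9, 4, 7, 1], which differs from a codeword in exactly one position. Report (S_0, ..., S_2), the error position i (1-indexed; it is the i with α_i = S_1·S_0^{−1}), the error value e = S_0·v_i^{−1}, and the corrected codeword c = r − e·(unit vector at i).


S = (4, 5, 9), error at position 1, error magnitude e = 2, c = [0, 9, 4, 7, 1].

Step 1: column multipliers v_i = (∏_{j≠i}(α_i − α_j))^{−1} mod 11.
  i = 1 (α = 4): (4−8)(4−7)(4−1)(4−2) = (−4)·(−3)·3·2 = 72 ≡ 6, so v_1 = 6^{−1} = 2 (mod 11).
  i = 2 (α = 8): (8−4)(8−7)(8−1)(8−2) = 4·1·7·6 = 168 ≡ 3, so v_2 = 3^{−1} = 4 (mod 11).
  i = 3 (α = 7): (7−4)(7−8)(7−1)(7−2) = 3·(−1)·6·5 = −90 ≡ 9, so v_3 = 9^{−1} = 5 (mod 11).
  i = 4 (α = 1): (1−4)(1−8)(1−7)(1−2) = (−3)·(−7)·(−6)·(−1) = 126 ≡ 5, so v_4 = 5^{−1} = 9 (mod 11).
  i = 5 (α = 2): (2−4)(2−8)(2−7)(2−1) = (−2)·(−6)·(−5)·1 = −60 ≡ 6, so v_5 = 6^{−1} = 2 (mod 11).
  v = [2, 4, 5, 9, 2].
Step 2: syndromes of r = [2, 9, 4, 7, 1] (all sums mod 11).
  S_0 = Σ v_i r_i = 2·2 + 4·9 + 5·4 + 9·7 + 2·1 = 125 ≡ 4.
  S_1 = Σ v_i α_i r_i = 2·4·2 + 4·8·9 + 5·7·4 + 9·1·7 + 2·2·1 = 511 ≡ 5.
  α_i^2 mod 11 = [5, 9, 5, 1, 4].
  S_2 = Σ v_i α_i^2 r_i = 2·5·2 + 4·9·9 + 5·5·4 + 9·1·7 + 2·4·1 = 515 ≡ 9.
  S = (4, 5, 9) ≠ 0, so r is not a codeword (an error is present).
Step 3: locate the error. For a single error e at position i, S_ℓ = v_i·e·α_i^ℓ, so α_err = S_1/S_0.
  S_0^{−1} = 4^{−1} = 3 (mod 11), so α_err = 5·3 = 15 ≡ 4 = α_1. Error position i = 1.
  Consistency check: S_2/S_1 = 9·9 = 81 ≡ 4 = α_err ✓ (single-error assumption holds).
Step 4: error magnitude e = S_0/v_1 = S_0·∏_{j≠1}(α_1 − α_j) = 4·6 = 24 ≡ 2 (mod 11).
Step 5: correct position 1: c_1 = r_1 − e = 2 − 2 ≡ 0 (mod 11). Hence c = [0, 9, 4, 7, 1].
  Check: interpolating c through the α_i gives m(x) = 2 + 5·x (degree < 2) with m(α_i) = c_i for every i, so c is indeed a codeword.


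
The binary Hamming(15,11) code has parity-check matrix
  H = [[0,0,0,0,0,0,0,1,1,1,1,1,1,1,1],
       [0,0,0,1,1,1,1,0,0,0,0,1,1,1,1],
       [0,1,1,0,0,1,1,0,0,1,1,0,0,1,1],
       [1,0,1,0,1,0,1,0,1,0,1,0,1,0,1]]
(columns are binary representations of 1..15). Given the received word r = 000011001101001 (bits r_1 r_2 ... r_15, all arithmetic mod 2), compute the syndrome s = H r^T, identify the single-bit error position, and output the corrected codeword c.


s = (0, 0, 1, 1)^T, error position = 3, corrected codeword c = 001011001101001

Compute s = H r^T mod 2 one row at a time:
  s_1 = 0 + 1 + 1 + 0 + 1 + 0 + 0 + 1 = 4 ≡ 0 (mod 2).
  s_2 = 0 + 1 + 1 + 0 + 1 + 0 + 0 + 1 = 4 ≡ 0 (mod 2).
  s_3 = 0 + 0 + 1 + 0 + 1 + 0 + 0 + 1 = 3 ≡ 1 (mod 2).
  s_4 = 0 + 0 + 1 + 0 + 1 + 0 + 0 + 1 = 3 ≡ 1 (mod 2).
s = (0, 0, 1, 1)^T — this equals column 3 of H (binary 0011), so error is at position 3.
Correct: flip bit 3 of r = 000011001101001 to get c = 001011001101001.


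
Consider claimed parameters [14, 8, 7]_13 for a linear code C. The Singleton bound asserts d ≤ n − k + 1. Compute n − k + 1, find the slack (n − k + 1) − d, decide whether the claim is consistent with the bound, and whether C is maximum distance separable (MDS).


Singleton RHS = n − k + 1 = 7, slack = 0, bound satisfied, MDS.

Singleton bound: d ≤ n − k + 1.
Here n = 14, k = 8, so n − k + 1 = 7.
Given d = 7, check d ≤ 7: YES.
Slack = (n − k + 1) − d = 0.
The code is MDS (slack = 0).
Description: the claimed parameters are [14, 8, 7]_13; such a code would be MDS (meets Singleton bound).


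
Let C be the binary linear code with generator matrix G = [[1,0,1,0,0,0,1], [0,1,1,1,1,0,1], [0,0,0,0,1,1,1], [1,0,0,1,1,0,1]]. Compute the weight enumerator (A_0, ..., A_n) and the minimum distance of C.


Weight distribution: A_0 = 1, A_2 = 1, A_3 = 6, A_4 = 5, A_5 = 2, A_6 = 1. Minimum distance d = 2.

Enumerate all 2^4 = 16 messages m ∈ F_2^4.
For each, compute codeword c = mG in F_2^7, then tally its weight.
  m = 0000 → c = 0000000, weight = 0.
  m = 1000 → c = 1010001, weight = 3.
  m = 0100 → c = 0111101, weight = 5.
  m = 1100 → c = 1101100, weight = 4.
  m = 0010 → c = 0000111, weight = 3.
  m = 1010 → c = 1010110, weight = 4.
  m = 0110 → c = 0111010, weight = 4.
  m = 1110 → c = 1101011, weight = 5.
  m = 0001 → c = 1001101, weight = 4.
  m = 1001 → c = 0011100, weight = 3.
  m = 0101 → c = 1110000, weight = 3.
  m = 1101 → c = 0100001, weight = 2.
  m = 0011 → c = 1001010, weight = 3.
  m = 1011 → c = 0011011, weight = 4.
  m = 0111 → c = 1110111, weight = 6.
  m = 1111 → c = 0100110, weight = 3.
Tally weights:
  weight 0: 1 codewords.
  weight 2: 1 codewords.
  weight 3: 6 codewords.
  weight 4: 5 codewords.
  weight 5: 2 codewords.
  weight 6: 1 codewords.
Minimum distance d = smallest w > 0 with A_w > 0 = 2.
Sanity: Σ A_w = 16 = 2^4 = 16 ✓.


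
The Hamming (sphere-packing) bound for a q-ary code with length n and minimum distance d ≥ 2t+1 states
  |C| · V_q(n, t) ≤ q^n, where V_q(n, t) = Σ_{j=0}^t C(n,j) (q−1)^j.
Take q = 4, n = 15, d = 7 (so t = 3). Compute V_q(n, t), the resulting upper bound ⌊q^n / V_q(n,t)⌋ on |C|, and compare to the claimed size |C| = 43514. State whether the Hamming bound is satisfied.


V_q(n, t) = 13276, q^n = 1073741824, Hamming bound = 80878, |C| = 43514 ≤ bound (satisfied).

Step 1: Compute V_q(n, t) = Σ_{j=0}^3 C(n, j) (q−1)^j.
  j = 0: C(15,0)·(3)^0 = 1·1 = 1.
  j = 1: C(15,1)·(3)^1 = 15·3 = 45.
  j = 2: C(15,2)·(3)^2 = 105·9 = 945.
  j = 3: C(15,3)·(3)^3 = 455·27 = 12285.
  V_q(n, t) = 1 + 45 + 945 + 12285 = 13276.
Step 2: q^n = 4^15 = 1073741824.
Step 3: Hamming bound ⌊q^n / V_q(n,t)⌋ = ⌊1073741824/13276⌋ = 80878.
Step 4: Compare |C| = 43514 to 80878: satisfied.
The claimed |C| lies below the Hamming bound.


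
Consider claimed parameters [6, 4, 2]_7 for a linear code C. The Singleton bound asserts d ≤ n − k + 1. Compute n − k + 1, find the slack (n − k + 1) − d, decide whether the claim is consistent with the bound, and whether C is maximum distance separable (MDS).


Singleton RHS = n − k + 1 = 3, slack = 1, bound satisfied, not MDS.

Singleton bound: d ≤ n − k + 1.
Here n = 6, k = 4, so n − k + 1 = 3.
Given d = 2, check d ≤ 3: YES.
Slack = (n − k + 1) − d = 1.
The code is NOT MDS (slack = 1 > 0).
Description: the claimed parameters are [6, 4, 2]_7; such a code would be non-MDS.


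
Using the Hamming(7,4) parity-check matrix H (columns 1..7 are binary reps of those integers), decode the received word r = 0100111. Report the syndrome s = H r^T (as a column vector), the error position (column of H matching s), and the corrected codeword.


s = (1, 1, 0)^T, error position = 6, corrected codeword c = 0100101

Compute s = H r^T mod 2 one row at a time:
  s_1 = 0 + 1 + 1 + 1 = 3 ≡ 1 (mod 2).
  s_2 = 1 + 0 + 1 + 1 = 3 ≡ 1 (mod 2).
  s_3 = 0 + 0 + 1 + 1 = 2 ≡ 0 (mod 2).
s = (1, 1, 0)^T — this equals column 6 of H (binary 110), so error is at position 6.
Correct: flip bit 6 of r = 0100111 to get c = 0100101.


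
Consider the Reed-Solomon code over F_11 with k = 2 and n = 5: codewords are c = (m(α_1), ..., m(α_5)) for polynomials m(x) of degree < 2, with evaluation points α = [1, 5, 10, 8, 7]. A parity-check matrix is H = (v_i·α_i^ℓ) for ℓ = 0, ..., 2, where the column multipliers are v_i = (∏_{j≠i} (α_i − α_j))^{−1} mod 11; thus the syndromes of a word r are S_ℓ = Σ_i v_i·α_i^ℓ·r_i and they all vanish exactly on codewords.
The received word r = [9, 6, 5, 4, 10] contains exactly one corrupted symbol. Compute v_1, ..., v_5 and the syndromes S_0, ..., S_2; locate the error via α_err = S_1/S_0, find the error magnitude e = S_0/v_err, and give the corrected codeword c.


S = (7, 1, 8), error at position 4, error magnitude e = 3, c = [9, 6, 5, 1, 10].

Step 1: column multipliers v_i = (∏_{j≠i}(α_i − α_j))^{−1} mod 11.
  i = 1 (α = 1): (1−5)(1−10)(1−8)(1−7) = (−4)·(−9)·(−7)·(−6) = 1512 ≡ 5, so v_1 = 5^{−1} = 9 (mod 11).
  i = 2 (α = 5): (5−1)(5−10)(5−8)(5−7) = 4·(−5)·(−3)·(−2) = −120 ≡ 1, so v_2 = 1^{−1} = 1 (mod 11).
  i = 3 (α = 10): (10−1)(10−5)(10−8)(10−7) = 9·5·2·3 = 270 ≡ 6, so v_3 = 6^{−1} = 2 (mod 11).
  i = 4 (α = 8): (8−1)(8−5)(8−10)(8−7) = 7·3·(−2)·1 = −42 ≡ 2, so v_4 = 2^{−1} = 6 (mod 11).
  i = 5 (α = 7): (7−1)(7−5)(7−10)(7−8) = 6·2·(−3)·(−1) = 36 ≡ 3, so v_5 = 3^{−1} = 4 (mod 11).
  v = [9, 1, 2, 6, 4].
Step 2: syndromes of r = [9, 6, 5, 4, 10] (all sums mod 11).
  S_0 = Σ v_i r_i = 9·9 + 1·6 + 2·5 + 6·4 + 4·10 = 161 ≡ 7.
  S_1 = Σ v_i α_i r_i = 9·1·9 + 1·5·6 + 2·10·5 + 6·8·4 + 4·7·10 = 683 ≡ 1.
  α_i^2 mod 11 = [1, 3, 1, 9, 5].
  S_2 = Σ v_i α_i^2 r_i = 9·1·9 + 1·3·6 + 2·1·5 + 6·9·4 + 4·5·10 = 525 ≡ 8.
  S = (7, 1, 8) ≠ 0, so r is not a codeword (an error is present).
Step 3: locate the error. For a single error e at position i, S_ℓ = v_i·e·α_i^ℓ, so α_err = S_1/S_0.
  S_0^{−1} = 7^{−1} = 8 (mod 11), so α_err = 1·8 = 8 ≡ 8 = α_4. Error position i = 4.
  Consistency check: S_2/S_1 = 8·1 = 8 ≡ 8 = α_err ✓ (single-error assumption holds).
Step 4: error magnitude e = S_0/v_4 = S_0·∏_{j≠4}(α_4 − α_j) = 7·2 = 14 ≡ 3 (mod 11).
Step 5: correct position 4: c_4 = r_4 − e = 4 − 3 ≡ 1 (mod 11). Hence c = [9, 6, 5, 1, 10].
  Check: interpolating c through the α_i gives m(x) = 7 + 2·x (degree < 2) with m(α_i) = c_i for every i, so c is indeed a codeword.


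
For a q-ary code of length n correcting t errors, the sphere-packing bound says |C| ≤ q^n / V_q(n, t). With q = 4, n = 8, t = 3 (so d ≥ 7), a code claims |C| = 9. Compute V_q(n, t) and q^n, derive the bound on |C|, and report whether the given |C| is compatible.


V_q(n, t) = 1789, q^n = 65536, Hamming bound = 36, |C| = 9 ≤ bound (satisfied).

Step 1: Compute V_q(n, t) = Σ_{j=0}^3 C(n, j) (q−1)^j.
  j = 0: C(8,0)·(3)^0 = 1·1 = 1.
  j = 1: C(8,1)·(3)^1 = 8·3 = 24.
  j = 2: C(8,2)·(3)^2 = 28·9 = 252.
  j = 3: C(8,3)·(3)^3 = 56·27 = 1512.
  V_q(n, t) = 1 + 24 + 252 + 1512 = 1789.
Step 2: q^n = 4^8 = 65536.
Step 3: Hamming bound ⌊q^n / V_q(n,t)⌋ = ⌊65536/1789⌋ = 36.
Step 4: Compare |C| = 9 to 36: satisfied.
The claimed |C| lies below the Hamming bound.


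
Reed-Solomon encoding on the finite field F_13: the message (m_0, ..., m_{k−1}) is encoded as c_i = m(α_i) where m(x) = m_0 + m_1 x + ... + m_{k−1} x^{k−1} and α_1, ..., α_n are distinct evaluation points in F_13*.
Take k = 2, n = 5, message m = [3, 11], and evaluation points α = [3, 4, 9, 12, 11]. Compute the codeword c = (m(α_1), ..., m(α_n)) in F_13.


c = [10, 8, 11, 5, 7]

Message polynomial: m(x) = 3 + 11·x (mod 13).
For each evaluation point α_i, compute m(α_i) mod 13:
  α_1 = 3: Horner steps 11 → 10, so m(3) = 10.
  α_2 = 4: Horner steps 11 → 8, so m(4) = 8.
  α_3 = 9: Horner steps 11 → 11, so m(9) = 11.
  α_4 = 12: Horner steps 11 → 5, so m(12) = 5.
  α_5 = 11: Horner steps 11 → 7, so m(11) = 7.
Codeword c = [10, 8, 11, 5, 7] ∈ F_13^5.


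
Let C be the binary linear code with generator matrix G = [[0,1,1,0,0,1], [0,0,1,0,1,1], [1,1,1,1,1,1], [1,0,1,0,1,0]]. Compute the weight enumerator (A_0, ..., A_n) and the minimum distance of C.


Weight distribution: A_0 = 1, A_2 = 3, A_3 = 8, A_4 = 3, A_6 = 1. Minimum distance d = 2.

Enumerate all 2^4 = 16 messages m ∈ F_2^4.
For each, compute codeword c = mG in F_2^6, then tally its weight.
  m = 0000 → c = 000000, weight = 0.
  m = 1000 → c = 011001, weight = 3.
  m = 0100 → c = 001011, weight = 3.
  m = 1100 → c = 010010, weight = 2.
  m = 0010 → c = 111111, weight = 6.
  m = 1010 → c = 100110, weight = 3.
  m = 0110 → c = 110100, weight = 3.
  m = 1110 → c = 101101, weight = 4.
  m = 0001 → c = 101010, weight = 3.
  m = 1001 → c = 110011, weight = 4.
  m = 0101 → c = 100001, weight = 2.
  m = 1101 → c = 111000, weight = 3.
  m = 0011 → c = 010101, weight = 3.
  m = 1011 → c = 001100, weight = 2.
  m = 0111 → c = 011110, weight = 4.
  m = 1111 → c = 000111, weight = 3.
Tally weights:
  weight 0: 1 codewords.
  weight 2: 3 codewords.
  weight 3: 8 codewords.
  weight 4: 3 codewords.
  weight 6: 1 codewords.
Minimum distance d = smallest w > 0 with A_w > 0 = 2.
Sanity: Σ A_w = 16 = 2^4 = 16 ✓.


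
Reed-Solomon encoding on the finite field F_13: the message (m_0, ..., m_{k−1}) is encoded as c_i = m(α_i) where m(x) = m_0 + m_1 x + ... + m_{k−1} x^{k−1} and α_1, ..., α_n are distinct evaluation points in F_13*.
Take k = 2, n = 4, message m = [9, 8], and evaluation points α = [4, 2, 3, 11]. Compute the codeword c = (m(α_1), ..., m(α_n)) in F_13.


c = [2, 12, 7, 6]

Message polynomial: m(x) = 9 + 8·x (mod 13).
For each evaluation point α_i, compute m(α_i) mod 13:
  α_1 = 4: Horner steps 8 → 2, so m(4) = 2.
  α_2 = 2: Horner steps 8 → 12, so m(2) = 12.
  α_3 = 3: Horner steps 8 → 7, so m(3) = 7.
  α_4 = 11: Horner steps 8 → 6, so m(11) = 6.
Codeword c = [2, 12, 7, 6] ∈ F_13^4.


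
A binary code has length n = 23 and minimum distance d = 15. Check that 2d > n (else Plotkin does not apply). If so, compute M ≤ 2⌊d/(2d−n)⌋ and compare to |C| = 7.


Plotkin bound M ≤ 4; given |C| = 7 > bound (violated).

Check applicability: 2d = 30, n = 23.
2d − n = 7 > 0, so Plotkin applies.
Compute d/(2d−n) = 15/7 ≈ 2.1429.
⌊d/(2d−n)⌋ = 2.
Plotkin bound: M ≤ 2·2 = 4.
Given |C| = 7, check: VIOLATED.
This |C| is above the Plotkin bound, so no binary code with n = 23, d = 15 and 7 codewords exists.


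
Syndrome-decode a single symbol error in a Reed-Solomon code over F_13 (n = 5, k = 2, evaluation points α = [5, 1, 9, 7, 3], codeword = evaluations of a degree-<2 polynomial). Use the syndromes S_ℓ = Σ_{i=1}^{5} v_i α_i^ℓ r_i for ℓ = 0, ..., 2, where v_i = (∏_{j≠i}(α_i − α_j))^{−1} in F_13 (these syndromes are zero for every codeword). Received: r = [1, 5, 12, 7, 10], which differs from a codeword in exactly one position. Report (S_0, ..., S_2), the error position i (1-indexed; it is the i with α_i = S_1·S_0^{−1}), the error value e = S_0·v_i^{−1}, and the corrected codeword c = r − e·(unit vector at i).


S = (1, 5, 12), error at position 1, error magnitude e = 12, c = [2, 5, 12, 7, 10].

Step 1: column multipliers v_i = (∏_{j≠i}(α_i − α_j))^{−1} mod 13.
  i = 1 (α = 5): (5−1)(5−9)(5−7)(5−3) = 4·(−4)·(−2)·2 = 64 ≡ 12, so v_1 = 12^{−1} = 12 (mod 13).
  i = 2 (α = 1): (1−5)(1−9)(1−7)(1−3) = (−4)·(−8)·(−6)·(−2) = 384 ≡ 7, so v_2 = 7^{−1} = 2 (mod 13).
  i = 3 (α = 9): (9−5)(9−1)(9−7)(9−3) = 4·8·2·6 = 384 ≡ 7, so v_3 = 7^{−1} = 2 (mod 13).
  i = 4 (α = 7): (7−5)(7−1)(7−9)(7−3) = 2·6·(−2)·4 = −96 ≡ 8, so v_4 = 8^{−1} = 5 (mod 13).
  i = 5 (α = 3): (3−5)(3−1)(3−9)(3−7) = (−2)·2·(−6)·(−4) = −96 ≡ 8, so v_5 = 8^{−1} = 5 (mod 13).
  v = [12, 2, 2, 5, 5].
Step 2: syndromes of r = [1, 5, 12, 7, 10] (all sums mod 13).
  S_0 = Σ v_i r_i = 12·1 + 2·5 + 2·12 + 5·7 + 5·10 = 131 ≡ 1.
  S_1 = Σ v_i α_i r_i = 12·5·1 + 2·1·5 + 2·9·12 + 5·7·7 + 5·3·10 = 681 ≡ 5.
  α_i^2 mod 13 = [12, 1, 3, 10, 9].
  S_2 = Σ v_i α_i^2 r_i = 12·12·1 + 2·1·5 + 2·3·12 + 5·10·7 + 5·9·10 = 1026 ≡ 12.
  S = (1, 5, 12) ≠ 0, so r is not a codeword (an error is present).
Step 3: locate the error. For a single error e at position i, S_ℓ = v_i·e·α_i^ℓ, so α_err = S_1/S_0.
  S_0^{−1} = 1^{−1} = 1 (mod 13), so α_err = 5·1 = 5 ≡ 5 = α_1. Error position i = 1.
  Consistency check: S_2/S_1 = 12·8 = 96 ≡ 5 = α_err ✓ (single-error assumption holds).
Step 4: error magnitude e = S_0/v_1 = S_0·∏_{j≠1}(α_1 − α_j) = 1·12 = 12 ≡ 12 (mod 13).
Step 5: correct position 1: c_1 = r_1 − e = 1 − 12 ≡ 2 (mod 13). Hence c = [2, 5, 12, 7, 10].
  Check: interpolating c through the α_i gives m(x) = 9 + 9·x (degree < 2) with m(α_i) = c_i for every i, so c is indeed a codeword.


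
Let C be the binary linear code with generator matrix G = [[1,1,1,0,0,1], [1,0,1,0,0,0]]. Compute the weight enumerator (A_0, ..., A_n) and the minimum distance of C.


Weight distribution: A_0 = 1, A_2 = 2, A_4 = 1. Minimum distance d = 2.

Enumerate all 2^2 = 4 messages m ∈ F_2^2.
For each, compute codeword c = mG in F_2^6, then tally its weight.
  m = 00 → c = 000000, weight = 0.
  m = 10 → c = 111001, weight = 4.
  m = 01 → c = 101000, weight = 2.
  m = 11 → c = 010001, weight = 2.
Tally weights:
  weight 0: 1 codewords.
  weight 2: 2 codewords.
  weight 4: 1 codewords.
Minimum distance d = smallest w > 0 with A_w > 0 = 2.
Sanity: Σ A_w = 4 = 2^2 = 4 ✓.


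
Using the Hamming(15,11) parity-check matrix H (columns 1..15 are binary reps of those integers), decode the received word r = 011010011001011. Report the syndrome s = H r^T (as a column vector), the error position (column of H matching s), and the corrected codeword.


s = (1, 0, 0, 0)^T, error position = 8, corrected codeword c = 011010001001011

Compute s = H r^T mod 2 one row at a time:
  s_1 = 1 + 1 + 0 + 0 + 1 + 0 + 1 + 1 = 5 ≡ 1 (mod 2).
  s_2 = 0 + 1 + 0 + 0 + 1 + 0 + 1 + 1 = 4 ≡ 0 (mod 2).
  s_3 = 1 + 1 + 0 + 0 + 0 + 0 + 1 + 1 = 4 ≡ 0 (mod 2).
  s_4 = 0 + 1 + 1 + 0 + 1 + 0 + 0 + 1 = 4 ≡ 0 (mod 2).
s = (1, 0, 0, 0)^T — this equals column 8 of H (binary 1000), so error is at position 8.
Correct: flip bit 8 of r = 011010011001011 to get c = 011010001001011.


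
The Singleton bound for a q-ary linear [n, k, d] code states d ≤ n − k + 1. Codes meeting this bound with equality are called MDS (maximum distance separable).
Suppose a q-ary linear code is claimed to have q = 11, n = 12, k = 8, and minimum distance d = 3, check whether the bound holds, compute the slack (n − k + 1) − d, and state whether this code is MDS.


Singleton RHS = n − k + 1 = 5, slack = 2, bound satisfied, not MDS.

Singleton bound: d ≤ n − k + 1.
Here n = 12, k = 8, so n − k + 1 = 5.
Given d = 3, check d ≤ 5: YES.
Slack = (n − k + 1) − d = 2.
The code is NOT MDS (slack = 2 > 0).
Description: the claimed parameters are [12, 8, 3]_11; such a code would be non-MDS.


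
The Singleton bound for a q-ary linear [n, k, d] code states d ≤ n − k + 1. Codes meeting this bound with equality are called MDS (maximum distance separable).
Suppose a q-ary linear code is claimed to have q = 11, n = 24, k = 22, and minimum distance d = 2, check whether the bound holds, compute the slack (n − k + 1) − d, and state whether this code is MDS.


Singleton RHS = n − k + 1 = 3, slack = 1, bound satisfied, not MDS.

Singleton bound: d ≤ n − k + 1.
Here n = 24, k = 22, so n − k + 1 = 3.
Given d = 2, check d ≤ 3: YES.
Slack = (n − k + 1) − d = 1.
The code is NOT MDS (slack = 1 > 0).
Description: the claimed parameters are [24, 22, 2]_11; such a code would be non-MDS.


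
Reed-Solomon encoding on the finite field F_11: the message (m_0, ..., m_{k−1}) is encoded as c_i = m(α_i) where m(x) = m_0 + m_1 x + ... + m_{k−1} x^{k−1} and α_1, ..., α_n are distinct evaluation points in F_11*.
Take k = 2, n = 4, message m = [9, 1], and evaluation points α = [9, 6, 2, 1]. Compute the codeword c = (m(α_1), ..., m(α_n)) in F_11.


c = [7, 4, 0, 10]

Message polynomial: m(x) = 9 + 1·x (mod 11).
For each evaluation point α_i, compute m(α_i) mod 11:
  α_1 = 9: Horner steps 1 → 7, so m(9) = 7.
  α_2 = 6: Horner steps 1 → 4, so m(6) = 4.
  α_3 = 2: Horner steps 1 → 0, so m(2) = 0.
  α_4 = 1: Horner steps 1 → 10, so m(1) = 10.
Codeword c = [7, 4, 0, 10] ∈ F_11^4.


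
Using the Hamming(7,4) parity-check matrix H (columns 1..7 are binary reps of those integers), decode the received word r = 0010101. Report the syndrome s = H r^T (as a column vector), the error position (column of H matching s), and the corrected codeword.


s = (0, 0, 1)^T, error position = 1, corrected codeword c = 1010101

Compute s = H r^T mod 2 one row at a time:
  s_1 = 0 + 1 + 0 + 1 = 2 ≡ 0 (mod 2).
  s_2 = 0 + 1 + 0 + 1 = 2 ≡ 0 (mod 2).
  s_3 = 0 + 1 + 1 + 1 = 3 ≡ 1 (mod 2).
s = (0, 0, 1)^T — this equals column 1 of H (binary 001), so error is at position 1.
Correct: flip bit 1 of r = 0010101 to get c = 1010101.


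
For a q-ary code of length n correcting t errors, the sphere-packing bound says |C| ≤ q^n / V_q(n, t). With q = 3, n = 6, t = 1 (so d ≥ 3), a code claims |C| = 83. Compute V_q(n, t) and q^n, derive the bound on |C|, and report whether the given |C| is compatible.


V_q(n, t) = 13, q^n = 729, Hamming bound = 56, |C| = 83 > bound (violated).

Step 1: Compute V_q(n, t) = Σ_{j=0}^1 C(n, j) (q−1)^j.
  j = 0: C(6,0)·(2)^0 = 1·1 = 1.
  j = 1: C(6,1)·(2)^1 = 6·2 = 12.
  V_q(n, t) = 1 + 12 = 13.
Step 2: q^n = 3^6 = 729.
Step 3: Hamming bound ⌊q^n / V_q(n,t)⌋ = ⌊729/13⌋ = 56.
Step 4: Compare |C| = 83 to 56: violated.
The claimed |C| lies above the Hamming bound, so no 3-ary code of length 6 with d ≥ 3 can have 83 codewords.


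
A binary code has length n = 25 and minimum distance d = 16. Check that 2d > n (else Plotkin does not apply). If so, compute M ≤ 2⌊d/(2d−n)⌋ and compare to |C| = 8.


Plotkin bound M ≤ 4; given |C| = 8 > bound (violated).

Check applicability: 2d = 32, n = 25.
2d − n = 7 > 0, so Plotkin applies.
Compute d/(2d−n) = 16/7 ≈ 2.2857.
⌊d/(2d−n)⌋ = 2.
Plotkin bound: M ≤ 2·2 = 4.
Given |C| = 8, check: VIOLATED.
This |C| is above the Plotkin bound, so no binary code with n = 25, d = 16 and 8 codewords exists.


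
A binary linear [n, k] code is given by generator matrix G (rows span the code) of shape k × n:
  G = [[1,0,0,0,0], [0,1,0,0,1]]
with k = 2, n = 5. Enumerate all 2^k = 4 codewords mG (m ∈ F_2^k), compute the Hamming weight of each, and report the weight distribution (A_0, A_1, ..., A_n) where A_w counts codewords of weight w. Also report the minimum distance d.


Weight distribution: A_0 = 1, A_1 = 1, A_2 = 1, A_3 = 1. Minimum distance d = 1.

Enumerate all 2^2 = 4 messages m ∈ F_2^2.
For each, compute codeword c = mG in F_2^5, then tally its weight.
  m = 00 → c = 00000, weight = 0.
  m = 10 → c = 10000, weight = 1.
  m = 01 → c = 01001, weight = 2.
  m = 11 → c = 11001, weight = 3.
Tally weights:
  weight 0: 1 codewords.
  weight 1: 1 codewords.
  weight 2: 1 codewords.
  weight 3: 1 codewords.
Minimum distance d = smallest w > 0 with A_w > 0 = 1.
Sanity: Σ A_w = 4 = 2^2 = 4 ✓.


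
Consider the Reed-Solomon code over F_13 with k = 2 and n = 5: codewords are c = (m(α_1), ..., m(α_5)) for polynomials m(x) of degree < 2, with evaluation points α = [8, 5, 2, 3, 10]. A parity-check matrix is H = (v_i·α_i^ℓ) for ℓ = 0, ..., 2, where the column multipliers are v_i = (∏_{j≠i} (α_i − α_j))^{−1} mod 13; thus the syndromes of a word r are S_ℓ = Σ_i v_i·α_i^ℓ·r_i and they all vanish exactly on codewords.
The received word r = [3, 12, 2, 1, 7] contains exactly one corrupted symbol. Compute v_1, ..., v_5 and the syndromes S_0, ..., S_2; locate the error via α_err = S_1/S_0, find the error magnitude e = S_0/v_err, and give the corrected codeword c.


S = (10, 2, 3), error at position 1, error magnitude e = 7, c = [9, 12, 2, 1, 7].

Step 1: column multipliers v_i = (∏_{j≠i}(α_i − α_j))^{−1} mod 13.
  i = 1 (α = 8): (8−5)(8−2)(8−3)(8−10) = 3·6·5·(−2) = −180 ≡ 2, so v_1 = 2^{−1} = 7 (mod 13).
  i = 2 (α = 5): (5−8)(5−2)(5−3)(5−10) = (−3)·3·2·(−5) = 90 ≡ 12, so v_2 = 12^{−1} = 12 (mod 13).
  i = 3 (α = 2): (2−8)(2−5)(2−3)(2−10) = (−6)·(−3)·(−1)·(−8) = 144 ≡ 1, so v_3 = 1^{−1} = 1 (mod 13).
  i = 4 (α = 3): (3−8)(3−5)(3−2)(3−10) = (−5)·(−2)·1·(−7) = −70 ≡ 8, so v_4 = 8^{−1} = 5 (mod 13).
  i = 5 (α = 10): (10−8)(10−5)(10−2)(10−3) = 2·5·8·7 = 560 ≡ 1, so v_5 = 1^{−1} = 1 (mod 13).
  v = [7, 12, 1, 5, 1].
Step 2: syndromes of r = [3, 12, 2, 1, 7] (all sums mod 13).
  S_0 = Σ v_i r_i = 7·3 + 12·12 + 1·2 + 5·1 + 1·7 = 179 ≡ 10.
  S_1 = Σ v_i α_i r_i = 7·8·3 + 12·5·12 + 1·2·2 + 5·3·1 + 1·10·7 = 977 ≡ 2.
  α_i^2 mod 13 = [12, 12, 4, 9, 9].
  S_2 = Σ v_i α_i^2 r_i = 7·12·3 + 12·12·12 + 1·4·2 + 5·9·1 + 1·9·7 = 2096 ≡ 3.
  S = (10, 2, 3) ≠ 0, so r is not a codeword (an error is present).
Step 3: locate the error. For a single error e at position i, S_ℓ = v_i·e·α_i^ℓ, so α_err = S_1/S_0.
  S_0^{−1} = 10^{−1} = 4 (mod 13), so α_err = 2·4 = 8 ≡ 8 = α_1. Error position i = 1.
  Consistency check: S_2/S_1 = 3·7 = 21 ≡ 8 = α_err ✓ (single-error assumption holds).
Step 4: error magnitude e = S_0/v_1 = S_0·∏_{j≠1}(α_1 − α_j) = 10·2 = 20 ≡ 7 (mod 13).
Step 5: correct position 1: c_1 = r_1 − e = 3 − 7 ≡ 9 (mod 13). Hence c = [9, 12, 2, 1, 7].
  Check: interpolating c through the α_i gives m(x) = 4 + 12·x (degree < 2) with m(α_i) = c_i for every i, so c is indeed a codeword.


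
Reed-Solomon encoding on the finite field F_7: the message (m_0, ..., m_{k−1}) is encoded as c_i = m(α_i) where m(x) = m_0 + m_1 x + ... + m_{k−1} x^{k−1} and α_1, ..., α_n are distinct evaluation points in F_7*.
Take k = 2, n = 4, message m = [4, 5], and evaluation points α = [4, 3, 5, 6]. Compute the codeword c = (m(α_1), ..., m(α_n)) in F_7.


c = [3, 5, 1, 6]

Message polynomial: m(x) = 4 + 5·x (mod 7).
For each evaluation point α_i, compute m(α_i) mod 7:
  α_1 = 4: Horner steps 5 → 3, so m(4) = 3.
  α_2 = 3: Horner steps 5 → 5, so m(3) = 5.
  α_3 = 5: Horner steps 5 → 1, so m(5) = 1.
  α_4 = 6: Horner steps 5 → 6, so m(6) = 6.
Codeword c = [3, 5, 1, 6] ∈ F_7^4.


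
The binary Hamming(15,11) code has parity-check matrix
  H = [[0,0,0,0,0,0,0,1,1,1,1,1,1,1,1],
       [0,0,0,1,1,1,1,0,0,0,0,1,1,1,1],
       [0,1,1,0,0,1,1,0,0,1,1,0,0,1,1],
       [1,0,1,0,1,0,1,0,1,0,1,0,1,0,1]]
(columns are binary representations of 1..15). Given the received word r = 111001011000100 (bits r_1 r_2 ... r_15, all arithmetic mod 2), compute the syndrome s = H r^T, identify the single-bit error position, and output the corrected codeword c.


s = (1, 0, 1, 0)^T, error position = 10, corrected codeword c = 111001011100100

Compute s = H r^T mod 2 one row at a time:
  s_1 = 1 + 1 + 0 + 0 + 0 + 1 + 0 + 0 = 3 ≡ 1 (mod 2).
  s_2 = 0 + 0 + 1 + 0 + 0 + 1 + 0 + 0 = 2 ≡ 0 (mod 2).
  s_3 = 1 + 1 + 1 + 0 + 0 + 0 + 0 + 0 = 3 ≡ 1 (mod 2).
  s_4 = 1 + 1 + 0 + 0 + 1 + 0 + 1 + 0 = 4 ≡ 0 (mod 2).
s = (1, 0, 1, 0)^T — this equals column 10 of H (binary 1010), so error is at position 10.
Correct: flip bit 10 of r = 111001011000100 to get c = 111001011100100.


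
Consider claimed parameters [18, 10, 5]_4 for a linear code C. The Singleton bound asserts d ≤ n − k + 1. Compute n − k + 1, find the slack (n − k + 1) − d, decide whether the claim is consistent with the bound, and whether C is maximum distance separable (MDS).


Singleton RHS = n − k + 1 = 9, slack = 4, bound satisfied, not MDS.

Singleton bound: d ≤ n − k + 1.
Here n = 18, k = 10, so n − k + 1 = 9.
Given d = 5, check d ≤ 9: YES.
Slack = (n − k + 1) − d = 4.
The code is NOT MDS (slack = 4 > 0).
Description: the claimed parameters are [18, 10, 5]_4; such a code would be non-MDS.


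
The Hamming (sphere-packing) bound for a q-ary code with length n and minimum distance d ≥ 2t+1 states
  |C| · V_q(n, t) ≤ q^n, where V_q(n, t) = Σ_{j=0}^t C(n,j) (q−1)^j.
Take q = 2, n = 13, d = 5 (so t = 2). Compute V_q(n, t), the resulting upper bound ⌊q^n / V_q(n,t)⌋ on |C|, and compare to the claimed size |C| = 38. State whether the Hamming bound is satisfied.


V_q(n, t) = 92, q^n = 8192, Hamming bound = 89, |C| = 38 ≤ bound (satisfied).

Step 1: Compute V_q(n, t) = Σ_{j=0}^2 C(n, j) (q−1)^j.
  j = 0: C(13,0)·(1)^0 = 1·1 = 1.
  j = 1: C(13,1)·(1)^1 = 13·1 = 13.
  j = 2: C(13,2)·(1)^2 = 78·1 = 78.
  V_q(n, t) = 1 + 13 + 78 = 92.
Step 2: q^n = 2^13 = 8192.
Step 3: Hamming bound ⌊q^n / V_q(n,t)⌋ = ⌊8192/92⌋ = 89.
Step 4: Compare |C| = 38 to 89: satisfied.
The claimed |C| lies below the Hamming bound.


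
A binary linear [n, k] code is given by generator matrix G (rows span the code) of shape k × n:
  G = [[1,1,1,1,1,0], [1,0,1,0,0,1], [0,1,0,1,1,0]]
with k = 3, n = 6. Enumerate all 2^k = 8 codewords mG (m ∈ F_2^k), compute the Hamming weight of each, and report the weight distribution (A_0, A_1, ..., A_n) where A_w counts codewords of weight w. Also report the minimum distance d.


Weight distribution: A_0 = 1, A_1 = 1, A_2 = 1, A_3 = 2, A_4 = 1, A_5 = 1, A_6 = 1. Minimum distance d = 1.

Enumerate all 2^3 = 8 messages m ∈ F_2^3.
For each, compute codeword c = mG in F_2^6, then tally its weight.
  m = 000 → c = 000000, weight = 0.
  m = 100 → c = 111110, weight = 5.
  m = 010 → c = 101001, weight = 3.
  m = 110 → c = 010111, weight = 4.
  m = 001 → c = 010110, weight = 3.
  m = 101 → c = 101000, weight = 2.
  m = 011 → c = 111111, weight = 6.
  m = 111 → c = 000001, weight = 1.
Tally weights:
  weight 0: 1 codewords.
  weight 1: 1 codewords.
  weight 2: 1 codewords.
  weight 3: 2 codewords.
  weight 4: 1 codewords.
  weight 5: 1 codewords.
  weight 6: 1 codewords.
Minimum distance d = smallest w > 0 with A_w > 0 = 1.
Sanity: Σ A_w = 8 = 2^3 = 8 ✓.
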